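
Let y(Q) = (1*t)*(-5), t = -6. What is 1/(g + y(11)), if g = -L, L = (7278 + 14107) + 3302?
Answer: -1/24657 ≈ -4.0556e-5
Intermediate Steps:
y(Q) = 30 (y(Q) = (1*(-6))*(-5) = -6*(-5) = 30)
L = 24687 (L = 21385 + 3302 = 24687)
g = -24687 (g = -1*24687 = -24687)
1/(g + y(11)) = 1/(-24687 + 30) = 1/(-24657) = -1/24657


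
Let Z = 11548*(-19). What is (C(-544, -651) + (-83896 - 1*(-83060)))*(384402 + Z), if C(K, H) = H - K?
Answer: -155585570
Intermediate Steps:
Z = -219412
(C(-544, -651) + (-83896 - 1*(-83060)))*(384402 + Z) = ((-651 - 1*(-544)) + (-83896 - 1*(-83060)))*(384402 - 219412) = ((-651 + 544) + (-83896 + 83060))*164990 = (-107 - 836)*164990 = -943*164990 = -155585570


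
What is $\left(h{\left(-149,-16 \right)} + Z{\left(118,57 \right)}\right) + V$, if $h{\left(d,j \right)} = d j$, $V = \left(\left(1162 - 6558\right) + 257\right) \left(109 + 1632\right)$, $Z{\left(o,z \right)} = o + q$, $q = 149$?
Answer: $-8944348$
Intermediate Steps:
$Z{\left(o,z \right)} = 149 + o$ ($Z{\left(o,z \right)} = o + 149 = 149 + o$)
$V = -8946999$ ($V = \left(\left(1162 - 6558\right) + 257\right) 1741 = \left(-5396 + 257\right) 1741 = \left(-5139\right) 1741 = -8946999$)
$\left(h{\left(-149,-16 \right)} + Z{\left(118,57 \right)}\right) + V = \left(\left(-149\right) \left(-16\right) + \left(149 + 118\right)\right) - 8946999 = \left(2384 + 267\right) - 8946999 = 2651 - 8946999 = -8944348$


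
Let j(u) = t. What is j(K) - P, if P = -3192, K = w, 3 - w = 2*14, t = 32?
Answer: 3224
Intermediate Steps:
w = -25 (w = 3 - 2*14 = 3 - 1*28 = 3 - 28 = -25)
K = -25
j(u) = 32
j(K) - P = 32 - 1*(-3192) = 32 + 3192 = 3224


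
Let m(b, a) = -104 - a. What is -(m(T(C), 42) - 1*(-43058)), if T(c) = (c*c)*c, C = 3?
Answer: -42912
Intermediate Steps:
T(c) = c³ (T(c) = c²*c = c³)
-(m(T(C), 42) - 1*(-43058)) = -((-104 - 1*42) - 1*(-43058)) = -((-104 - 42) + 43058) = -(-146 + 43058) = -1*42912 = -42912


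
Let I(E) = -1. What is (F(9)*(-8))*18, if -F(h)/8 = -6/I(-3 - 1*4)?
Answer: 6912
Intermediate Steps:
F(h) = -48 (F(h) = -(-48)/(-1) = -(-48)*(-1) = -8*6 = -48)
(F(9)*(-8))*18 = -48*(-8)*18 = 384*18 = 6912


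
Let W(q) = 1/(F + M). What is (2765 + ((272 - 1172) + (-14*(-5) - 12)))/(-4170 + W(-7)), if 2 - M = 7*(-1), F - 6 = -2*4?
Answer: -13461/29189 ≈ -0.46117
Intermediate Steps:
F = -2 (F = 6 - 2*4 = 6 - 8 = -2)
M = 9 (M = 2 - 7*(-1) = 2 - 1*(-7) = 2 + 7 = 9)
W(q) = ⅐ (W(q) = 1/(-2 + 9) = 1/7 = ⅐)
(2765 + ((272 - 1172) + (-14*(-5) - 12)))/(-4170 + W(-7)) = (2765 + ((272 - 1172) + (-14*(-5) - 12)))/(-4170 + ⅐) = (2765 + (-900 + (70 - 12)))/(-29189/7) = (2765 + (-900 + 58))*(-7/29189) = (2765 - 842)*(-7/29189) = 1923*(-7/29189) = -13461/29189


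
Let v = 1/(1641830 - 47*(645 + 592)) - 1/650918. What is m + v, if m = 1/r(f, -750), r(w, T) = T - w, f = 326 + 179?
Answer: -1032023608453/1293720487814190 ≈ -0.00079772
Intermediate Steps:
f = 505
v = -932773/1030852978338 (v = 1/(1641830 - 47*1237) - 1*1/650918 = 1/(1641830 - 58139) - 1/650918 = 1/1583691 - 1/650918 = -932773/1030852978338 ≈ -9.0486e-7)
m = -1/1255 (m = 1/(-750 - 1*505) = 1/(-750 - 505) = 1/(-1255) = -1/1255 ≈ -0.00079681)
m + v = -1/1255 - 932773/1030852978338 = -1032023608453/1293720487814190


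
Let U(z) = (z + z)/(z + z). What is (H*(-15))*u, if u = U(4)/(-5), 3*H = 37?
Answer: 37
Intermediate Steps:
H = 37/3 (H = (⅓)*37 = 37/3 ≈ 12.333)
U(z) = 1 (U(z) = (2*z)/((2*z)) = (2*z)*(1/(2*z)) = 1)
u = -⅕ (u = 1/(-5) = 1*(-⅕) = -⅕ ≈ -0.20000)
(H*(-15))*u = ((37/3)*(-15))*(-⅕) = -185*(-⅕) = 37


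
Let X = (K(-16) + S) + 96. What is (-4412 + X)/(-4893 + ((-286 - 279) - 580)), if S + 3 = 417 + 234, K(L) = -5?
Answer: 3673/6038 ≈ 0.60831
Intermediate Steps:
S = 648 (S = -3 + (417 + 234) = -3 + 651 = 648)
X = 739 (X = (-5 + 648) + 96 = 643 + 96 = 739)
(-4412 + X)/(-4893 + ((-286 - 279) - 580)) = (-4412 + 739)/(-4893 + ((-286 - 279) - 580)) = -3673/(-4893 + (-565 - 580)) = -3673/(-4893 - 1145) = -3673/(-6038) = -3673*(-1/6038) = 3673/6038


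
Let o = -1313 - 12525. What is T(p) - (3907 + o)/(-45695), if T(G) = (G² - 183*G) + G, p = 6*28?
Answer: -107484571/45695 ≈ -2352.2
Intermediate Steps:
o = -13838
p = 168
T(G) = G² - 182*G
T(p) - (3907 + o)/(-45695) = 168*(-182 + 168) - (3907 - 13838)/(-45695) = 168*(-14) - (-9931)*(-1)/45695 = -2352 - 1*9931/45695 = -2352 - 9931/45695 = -107484571/45695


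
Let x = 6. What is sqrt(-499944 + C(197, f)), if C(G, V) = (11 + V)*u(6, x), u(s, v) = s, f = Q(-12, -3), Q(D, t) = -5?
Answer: 2*I*sqrt(124977) ≈ 707.04*I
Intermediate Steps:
f = -5
C(G, V) = 66 + 6*V (C(G, V) = (11 + V)*6 = 66 + 6*V)
sqrt(-499944 + C(197, f)) = sqrt(-499944 + (66 + 6*(-5))) = sqrt(-499944 + (66 - 30)) = sqrt(-499944 + 36) = sqrt(-499908) = 2*I*sqrt(124977)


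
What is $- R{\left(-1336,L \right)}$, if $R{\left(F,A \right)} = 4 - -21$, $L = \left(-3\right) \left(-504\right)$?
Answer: $-25$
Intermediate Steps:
$L = 1512$
$R{\left(F,A \right)} = 25$ ($R{\left(F,A \right)} = 4 + 21 = 25$)
$- R{\left(-1336,L \right)} = \left(-1\right) 25 = -25$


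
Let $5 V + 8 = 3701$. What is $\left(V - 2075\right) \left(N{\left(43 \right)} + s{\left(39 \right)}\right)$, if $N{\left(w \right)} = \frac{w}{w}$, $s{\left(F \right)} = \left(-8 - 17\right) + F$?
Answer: $-20046$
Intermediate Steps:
$s{\left(F \right)} = -25 + F$
$N{\left(w \right)} = 1$
$V = \frac{3693}{5}$ ($V = - \frac{8}{5} + \frac{1}{5} \cdot 3701 = - \frac{8}{5} + \frac{3701}{5} = \frac{3693}{5} \approx 738.6$)
$\left(V - 2075\right) \left(N{\left(43 \right)} + s{\left(39 \right)}\right) = \left(\frac{3693}{5} - 2075\right) \left(1 + \left(-25 + 39\right)\right) = - \frac{6682 \left(1 + 14\right)}{5} = \left(- \frac{6682}{5}\right) 15 = -20046$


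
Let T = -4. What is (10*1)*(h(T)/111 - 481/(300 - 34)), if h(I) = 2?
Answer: -264295/14763 ≈ -17.903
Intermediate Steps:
(10*1)*(h(T)/111 - 481/(300 - 34)) = (10*1)*(2/111 - 481/(300 - 34)) = 10*(2*(1/111) - 481/266) = 10*(2/111 - 481*1/266) = 10*(2/111 - 481/266) = 10*(-52859/29526) = -264295/14763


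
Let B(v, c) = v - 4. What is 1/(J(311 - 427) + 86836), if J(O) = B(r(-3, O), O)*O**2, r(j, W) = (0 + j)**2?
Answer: 1/154116 ≈ 6.4886e-6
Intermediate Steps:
r(j, W) = j**2
B(v, c) = -4 + v
J(O) = 5*O**2 (J(O) = (-4 + (-3)**2)*O**2 = (-4 + 9)*O**2 = 5*O**2)
1/(J(311 - 427) + 86836) = 1/(5*(311 - 427)**2 + 86836) = 1/(5*(-116)**2 + 86836) = 1/(5*13456 + 86836) = 1/(67280 + 86836) = 1/154116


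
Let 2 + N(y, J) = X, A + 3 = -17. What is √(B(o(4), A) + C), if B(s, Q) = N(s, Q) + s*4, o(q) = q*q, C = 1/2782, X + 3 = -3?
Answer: √433416126/2782 ≈ 7.4833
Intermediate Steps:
X = -6 (X = -3 - 3 = -6)
A = -20 (A = -3 - 17 = -20)
N(y, J) = -8 (N(y, J) = -2 - 6 = -8)
C = 1/2782 ≈ 0.00035945
o(q) = q²
B(s, Q) = -8 + 4*s (B(s, Q) = -8 + s*4 = -8 + 4*s)
√(B(o(4), A) + C) = √((-8 + 4*4²) + 1/2782) = √((-8 + 4*16) + 1/2782) = √((-8 + 64) + 1/2782) = √(56 + 1/2782) = √(155793/2782) = √433416126/2782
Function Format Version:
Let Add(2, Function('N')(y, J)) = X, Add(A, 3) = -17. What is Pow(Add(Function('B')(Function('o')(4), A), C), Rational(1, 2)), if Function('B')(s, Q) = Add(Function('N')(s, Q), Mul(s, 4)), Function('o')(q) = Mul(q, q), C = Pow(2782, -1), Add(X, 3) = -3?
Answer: Mul(Rational(1, 2782), Pow(433416126, Rational(1, 2))) ≈ 7.4833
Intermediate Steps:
X = -6 (X = Add(-3, -3) = -6)
A = -20 (A = Add(-3, -17) = -20)
Function('N')(y, J) = -8 (Function('N')(y, J) = Add(-2, -6) = -8)
C = Rational(1, 2782) ≈ 0.00035945
Function('o')(q) = Pow(q, 2)
Function('B')(s, Q) = Add(-8, Mul(4, s)) (Function('B')(s, Q) = Add(-8, Mul(s, 4)) = Add(-8, Mul(4, s)))
Pow(Add(Function('B')(Function('o')(4), A), C), Rational(1, 2)) = Pow(Add(Add(-8, Mul(4, Pow(4, 2))), Rational(1, 2782)), Rational(1, 2)) = Pow(Add(Add(-8, Mul(4, 16)), Rational(1, 2782)), Rational(1, 2)) = Pow(Add(Add(-8, 64), Rational(1, 2782)), Rational(1, 2)) = Pow(Add(56, Rational(1, 2782)), Rational(1, 2)) = Pow(Rational(155793, 2782), Rational(1, 2)) = Mul(Rational(1, 2782), Pow(433416126, Rational(1, 2)))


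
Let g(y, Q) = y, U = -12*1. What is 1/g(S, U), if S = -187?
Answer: -1/187 ≈ -0.0053476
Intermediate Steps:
U = -12
1/g(S, U) = 1/(-187) = -1/187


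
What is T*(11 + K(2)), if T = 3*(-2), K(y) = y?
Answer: -78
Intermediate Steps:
T = -6
T*(11 + K(2)) = -6*(11 + 2) = -6*13 = -78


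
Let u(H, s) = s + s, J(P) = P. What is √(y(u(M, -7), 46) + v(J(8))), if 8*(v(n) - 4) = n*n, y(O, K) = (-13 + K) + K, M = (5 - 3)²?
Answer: √91 ≈ 9.5394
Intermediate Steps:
M = 4 (M = 2² = 4)
u(H, s) = 2*s
y(O, K) = -13 + 2*K
v(n) = 4 + n²/8 (v(n) = 4 + (n*n)/8 = 4 + n²/8)
√(y(u(M, -7), 46) + v(J(8))) = √((-13 + 2*46) + (4 + (⅛)*8²)) = √((-13 + 92) + (4 + (⅛)*64)) = √(79 + (4 + 8)) = √(79 + 12) = √91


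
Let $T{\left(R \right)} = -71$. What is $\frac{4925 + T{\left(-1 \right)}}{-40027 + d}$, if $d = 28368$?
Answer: $- \frac{4854}{11659} \approx -0.41633$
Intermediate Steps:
$\frac{4925 + T{\left(-1 \right)}}{-40027 + d} = \frac{4925 - 71}{-40027 + 28368} = \frac{4854}{-11659} = 4854 \left(- \frac{1}{11659}\right) = - \frac{4854}{11659}$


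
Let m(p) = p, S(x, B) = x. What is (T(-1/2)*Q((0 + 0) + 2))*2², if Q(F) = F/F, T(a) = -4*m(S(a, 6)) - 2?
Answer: 0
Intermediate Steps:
T(a) = -2 - 4*a (T(a) = -4*a - 2 = -2 - 4*a)
Q(F) = 1
(T(-1/2)*Q((0 + 0) + 2))*2² = ((-2 - (-4)/2)*1)*2² = ((-2 - (-4)/2)*1)*4 = ((-2 - 4*(-½))*1)*4 = ((-2 + 2)*1)*4 = (0*1)*4 = 0*4 = 0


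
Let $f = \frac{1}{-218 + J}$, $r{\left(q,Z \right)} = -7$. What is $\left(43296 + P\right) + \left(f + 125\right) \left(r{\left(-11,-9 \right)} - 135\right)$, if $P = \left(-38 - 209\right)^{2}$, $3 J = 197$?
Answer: $\frac{39556061}{457} \approx 86556.0$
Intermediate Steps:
$J = \frac{197}{3}$ ($J = \frac{1}{3} \cdot 197 = \frac{197}{3} \approx 65.667$)
$P = 61009$ ($P = \left(-247\right)^{2} = 61009$)
$f = - \frac{3}{457}$ ($f = \frac{1}{-218 + \frac{197}{3}} = \frac{1}{- \frac{457}{3}} = - \frac{3}{457} \approx -0.0065646$)
$\left(43296 + P\right) + \left(f + 125\right) \left(r{\left(-11,-9 \right)} - 135\right) = \left(43296 + 61009\right) + \left(- \frac{3}{457} + 125\right) \left(-7 - 135\right) = 104305 + \frac{57122 \left(-7 - 135\right)}{457} = 104305 + \frac{57122}{457} \left(-142\right) = 104305 - \frac{8111324}{457} = \frac{39556061}{457}$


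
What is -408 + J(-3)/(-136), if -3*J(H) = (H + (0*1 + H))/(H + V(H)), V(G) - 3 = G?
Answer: -83231/204 ≈ -408.00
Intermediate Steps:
V(G) = 3 + G
J(H) = -2*H/(3*(3 + 2*H)) (J(H) = -(H + (0*1 + H))/(3*(H + (3 + H))) = -(H + (0 + H))/(3*(3 + 2*H)) = -(H + H)/(3*(3 + 2*H)) = -2*H/(3*(3 + 2*H)))
-408 + J(-3)/(-136) = -408 + (-2*(-3)/(9 + 6*(-3)))/(-136) = -408 - (-1)*(-3)/(68*(9 - 18)) = -408 - (-1)*(-3)/(68*(-9)) = -408 - (-1)*(-3)*(-1)/(68*9) = -408 - 1/136*(-⅔) = -408 + 1/204 = -83231/204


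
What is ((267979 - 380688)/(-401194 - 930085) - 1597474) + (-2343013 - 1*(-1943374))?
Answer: -2658714484818/1331279 ≈ -1.9971e+6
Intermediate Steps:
((267979 - 380688)/(-401194 - 930085) - 1597474) + (-2343013 - 1*(-1943374)) = (-112709/(-1331279) - 1597474) + (-2343013 + 1943374) = (-112709*(-1/1331279) - 1597474) - 399639 = (112709/1331279 - 1597474) - 399639 = -2126683476537/1331279 - 399639 = -2658714484818/1331279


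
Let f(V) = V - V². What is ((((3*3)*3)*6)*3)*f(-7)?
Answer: -27216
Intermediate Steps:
((((3*3)*3)*6)*3)*f(-7) = ((((3*3)*3)*6)*3)*(-7*(1 - 1*(-7))) = (((9*3)*6)*3)*(-7*(1 + 7)) = ((27*6)*3)*(-7*8) = (162*3)*(-56) = 486*(-56) = -27216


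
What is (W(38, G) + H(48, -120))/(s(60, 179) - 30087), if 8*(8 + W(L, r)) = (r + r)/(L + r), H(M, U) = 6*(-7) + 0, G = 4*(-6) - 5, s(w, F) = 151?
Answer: 1829/1077696 ≈ 0.0016971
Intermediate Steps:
G = -29 (G = -24 - 5 = -29)
H(M, U) = -42 (H(M, U) = -42 + 0 = -42)
W(L, r) = -8 + r/(4*(L + r)) (W(L, r) = -8 + ((r + r)/(L + r))/8 = -8 + ((2*r)/(L + r))/8 = -8 + (2*r/(L + r))/8 = -8 + r/(4*(L + r)))
(W(38, G) + H(48, -120))/(s(60, 179) - 30087) = ((-8*38 - 31/4*(-29))/(38 - 29) - 42)/(151 - 30087) = ((-304 + 899/4)/9 - 42)/(-29936) = ((1/9)*(-317/4) - 42)*(-1/29936) = (-317/36 - 42)*(-1/29936) = -1829/36*(-1/29936) = 1829/1077696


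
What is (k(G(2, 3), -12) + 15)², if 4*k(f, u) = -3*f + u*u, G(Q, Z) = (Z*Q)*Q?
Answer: 1764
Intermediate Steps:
G(Q, Z) = Z*Q² (G(Q, Z) = (Q*Z)*Q = Z*Q²)
k(f, u) = -3*f/4 + u²/4 (k(f, u) = (-3*f + u*u)/4 = (-3*f + u²)/4 = (u² - 3*f)/4 = -3*f/4 + u²/4)
(k(G(2, 3), -12) + 15)² = ((-9*2²/4 + (¼)*(-12)²) + 15)² = ((-9*4/4 + (¼)*144) + 15)² = ((-¾*12 + 36) + 15)² = ((-9 + 36) + 15)² = (27 + 15)² = 42² = 1764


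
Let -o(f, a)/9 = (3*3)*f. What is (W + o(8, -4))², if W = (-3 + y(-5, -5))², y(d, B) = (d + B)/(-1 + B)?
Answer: 33825856/81 ≈ 4.1760e+5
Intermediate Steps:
o(f, a) = -81*f (o(f, a) = -9*3*3*f = -81*f)
y(d, B) = (B + d)/(-1 + B)
W = 16/9 (W = (-3 + (-5 - 5)/(-1 - 5))² = (-3 - 10/(-6))² = (-3 - ⅙*(-10))² = (-3 + 5/3)² = (-4/3)² = 16/9 ≈ 1.7778)
(W + o(8, -4))² = (16/9 - 81*8)² = (16/9 - 648)² = (-5816/9)² = 33825856/81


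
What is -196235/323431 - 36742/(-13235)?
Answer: 9286331577/4280609285 ≈ 2.1694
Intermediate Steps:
-196235/323431 - 36742/(-13235) = -196235*1/323431 - 36742*(-1/13235) = -196235/323431 + 36742/13235 = 9286331577/4280609285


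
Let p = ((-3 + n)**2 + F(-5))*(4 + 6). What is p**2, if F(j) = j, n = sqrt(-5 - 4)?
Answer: -29900 + 18000*I ≈ -29900.0 + 18000.0*I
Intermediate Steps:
n = 3*I (n = sqrt(-9) = 3*I ≈ 3.0*I)
p = -50 + 10*(-3 + 3*I)**2 (p = ((-3 + 3*I)**2 - 5)*(4 + 6) = (-5 + (-3 + 3*I)**2)*10 = -50 + 10*(-3 + 3*I)**2 ≈ -50.0 - 180.0*I)
p**2 = (-50 - 180*I)**2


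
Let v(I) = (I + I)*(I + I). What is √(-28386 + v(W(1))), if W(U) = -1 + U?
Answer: 3*I*√3154 ≈ 168.48*I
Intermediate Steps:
v(I) = 4*I² (v(I) = (2*I)*(2*I) = 4*I²)
√(-28386 + v(W(1))) = √(-28386 + 4*(-1 + 1)²) = √(-28386 + 4*0²) = √(-28386 + 4*0) = √(-28386 + 0) = √(-28386) = 3*I*√3154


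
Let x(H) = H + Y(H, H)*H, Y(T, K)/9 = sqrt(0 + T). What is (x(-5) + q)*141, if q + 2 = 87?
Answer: 11280 - 6345*I*sqrt(5) ≈ 11280.0 - 14188.0*I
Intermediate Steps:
Y(T, K) = 9*sqrt(T) (Y(T, K) = 9*sqrt(0 + T) = 9*sqrt(T))
q = 85 (q = -2 + 87 = 85)
x(H) = H + 9*H**(3/2) (x(H) = H + (9*sqrt(H))*H = H + 9*H**(3/2))
(x(-5) + q)*141 = ((-5 + 9*(-5)**(3/2)) + 85)*141 = ((-5 + 9*(-5*I*sqrt(5))) + 85)*141 = ((-5 - 45*I*sqrt(5)) + 85)*141 = (80 - 45*I*sqrt(5))*141 = 11280 - 6345*I*sqrt(5)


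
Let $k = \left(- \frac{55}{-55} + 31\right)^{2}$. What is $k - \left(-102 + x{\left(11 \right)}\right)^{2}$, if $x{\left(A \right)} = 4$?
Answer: $-8580$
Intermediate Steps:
$k = 1024$ ($k = \left(\left(-55\right) \left(- \frac{1}{55}\right) + 31\right)^{2} = \left(1 + 31\right)^{2} = 32^{2} = 1024$)
$k - \left(-102 + x{\left(11 \right)}\right)^{2} = 1024 - \left(-102 + 4\right)^{2} = 1024 - \left(-98\right)^{2} = 1024 - 9604 = -8580$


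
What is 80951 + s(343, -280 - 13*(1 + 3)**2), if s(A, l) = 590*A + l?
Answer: 282833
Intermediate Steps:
s(A, l) = l + 590*A
80951 + s(343, -280 - 13*(1 + 3)**2) = 80951 + ((-280 - 13*(1 + 3)**2) + 590*343) = 80951 + ((-280 - 13*4**2) + 202370) = 80951 + ((-280 - 13*16) + 202370) = 80951 + ((-280 - 1*208) + 202370) = 80951 + ((-280 - 208) + 202370) = 80951 + (-488 + 202370) = 80951 + 201882 = 282833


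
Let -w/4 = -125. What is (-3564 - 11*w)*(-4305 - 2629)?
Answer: 62849776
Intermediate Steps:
w = 500 (w = -4*(-125) = 500)
(-3564 - 11*w)*(-4305 - 2629) = (-3564 - 11*500)*(-4305 - 2629) = (-3564 - 5500)*(-6934) = -9064*(-6934) = 62849776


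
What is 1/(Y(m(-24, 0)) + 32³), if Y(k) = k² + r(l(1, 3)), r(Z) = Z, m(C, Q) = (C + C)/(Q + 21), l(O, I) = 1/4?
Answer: 196/6423601 ≈ 3.0512e-5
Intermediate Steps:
l(O, I) = ¼
m(C, Q) = 2*C/(21 + Q) (m(C, Q) = (2*C)/(21 + Q) = 2*C/(21 + Q))
Y(k) = ¼ + k² (Y(k) = k² + ¼ = ¼ + k²)
1/(Y(m(-24, 0)) + 32³) = 1/((¼ + (2*(-24)/(21 + 0))²) + 32³) = 1/((¼ + (2*(-24)/21)²) + 32768) = 1/((¼ + (2*(-24)*(1/21))²) + 32768) = 1/((¼ + (-16/7)²) + 32768) = 1/((¼ + 256/49) + 32768) = 1/(1073/196 + 32768) = 1/(6423601/196) = 196/6423601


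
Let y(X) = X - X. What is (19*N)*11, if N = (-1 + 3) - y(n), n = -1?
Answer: 418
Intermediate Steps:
y(X) = 0
N = 2 (N = (-1 + 3) - 1*0 = 2 + 0 = 2)
(19*N)*11 = (19*2)*11 = 38*11 = 418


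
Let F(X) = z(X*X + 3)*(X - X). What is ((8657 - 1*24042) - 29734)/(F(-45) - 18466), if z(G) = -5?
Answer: 45119/18466 ≈ 2.4434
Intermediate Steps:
F(X) = 0 (F(X) = -5*(X - X) = -5*0 = 0)
((8657 - 1*24042) - 29734)/(F(-45) - 18466) = ((8657 - 1*24042) - 29734)/(0 - 18466) = ((8657 - 24042) - 29734)/(-18466) = (-15385 - 29734)*(-1/18466) = -45119*(-1/18466) = 45119/18466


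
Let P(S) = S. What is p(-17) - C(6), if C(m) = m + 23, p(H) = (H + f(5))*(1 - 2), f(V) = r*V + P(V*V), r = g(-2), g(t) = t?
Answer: -27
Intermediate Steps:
r = -2
f(V) = V² - 2*V (f(V) = -2*V + V*V = -2*V + V² = V² - 2*V)
p(H) = -15 - H (p(H) = (H + 5*(-2 + 5))*(1 - 2) = (H + 5*3)*(-1) = (H + 15)*(-1) = (15 + H)*(-1) = -15 - H)
C(m) = 23 + m
p(-17) - C(6) = (-15 - 1*(-17)) - (23 + 6) = (-15 + 17) - 1*29 = 2 - 29 = -27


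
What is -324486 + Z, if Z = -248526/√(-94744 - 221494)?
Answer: -324486 + 124263*I*√316238/158119 ≈ -3.2449e+5 + 441.94*I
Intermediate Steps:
Z = 124263*I*√316238/158119 (Z = -248526*(-I*√316238/316238) = -(-124263)*I*√316238/158119 = 124263*I*√316238/158119 ≈ 441.94*I)
-324486 + Z = -324486 + 124263*I*√316238/158119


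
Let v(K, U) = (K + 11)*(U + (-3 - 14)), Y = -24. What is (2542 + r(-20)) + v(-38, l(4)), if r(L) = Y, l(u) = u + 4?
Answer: 2761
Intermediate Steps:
l(u) = 4 + u
r(L) = -24
v(K, U) = (-17 + U)*(11 + K) (v(K, U) = (11 + K)*(U - 17) = (11 + K)*(-17 + U) = (-17 + U)*(11 + K))
(2542 + r(-20)) + v(-38, l(4)) = (2542 - 24) + (-187 - 17*(-38) + 11*(4 + 4) - 38*(4 + 4)) = 2518 + (-187 + 646 + 11*8 - 38*8) = 2518 + (-187 + 646 + 88 - 304) = 2518 + 243 = 2761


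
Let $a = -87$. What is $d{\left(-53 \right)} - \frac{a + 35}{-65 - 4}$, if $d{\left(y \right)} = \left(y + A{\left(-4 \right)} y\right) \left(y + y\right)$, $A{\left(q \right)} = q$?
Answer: $- \frac{1162978}{69} \approx -16855.0$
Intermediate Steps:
$d{\left(y \right)} = - 6 y^{2}$ ($d{\left(y \right)} = \left(y - 4 y\right) \left(y + y\right) = - 3 y 2 y = - 6 y^{2}$)
$d{\left(-53 \right)} - \frac{a + 35}{-65 - 4} = - 6 \left(-53\right)^{2} - \frac{-87 + 35}{-65 - 4} = \left(-6\right) 2809 - - \frac{52}{-69} = -16854 - \left(-52\right) \left(- \frac{1}{69}\right) = -16854 - \frac{52}{69} = - \frac{1162978}{69}$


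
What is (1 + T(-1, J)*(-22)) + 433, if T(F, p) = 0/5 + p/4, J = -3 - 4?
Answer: 945/2 ≈ 472.50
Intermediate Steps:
J = -7
T(F, p) = p/4 (T(F, p) = 0*(1/5) + p*(1/4) = 0 + p/4 = p/4)
(1 + T(-1, J)*(-22)) + 433 = (1 + ((1/4)*(-7))*(-22)) + 433 = (1 - 7/4*(-22)) + 433 = (1 + 77/2) + 433 = 79/2 + 433 = 945/2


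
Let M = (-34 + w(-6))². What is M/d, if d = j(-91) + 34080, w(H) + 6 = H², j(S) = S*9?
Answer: 16/33261 ≈ 0.00048104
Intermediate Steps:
j(S) = 9*S
w(H) = -6 + H²
d = 33261 (d = 9*(-91) + 34080 = -819 + 34080 = 33261)
M = 16 (M = (-34 + (-6 + (-6)²))² = (-34 + (-6 + 36))² = (-34 + 30)² = (-4)² = 16)
M/d = 16/33261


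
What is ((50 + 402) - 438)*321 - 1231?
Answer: 3263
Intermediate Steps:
((50 + 402) - 438)*321 - 1231 = (452 - 438)*321 - 1231 = 14*321 - 1231 = 4494 - 1231 = 3263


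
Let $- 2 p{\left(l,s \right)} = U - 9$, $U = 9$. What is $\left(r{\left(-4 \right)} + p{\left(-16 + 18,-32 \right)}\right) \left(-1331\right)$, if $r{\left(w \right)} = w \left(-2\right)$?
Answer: $-10648$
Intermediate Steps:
$r{\left(w \right)} = - 2 w$
$p{\left(l,s \right)} = 0$ ($p{\left(l,s \right)} = - \frac{9 - 9}{2} = \left(- \frac{1}{2}\right) 0 = 0$)
$\left(r{\left(-4 \right)} + p{\left(-16 + 18,-32 \right)}\right) \left(-1331\right) = \left(\left(-2\right) \left(-4\right) + 0\right) \left(-1331\right) = \left(8 + 0\right) \left(-1331\right) = 8 \left(-1331\right) = -10648$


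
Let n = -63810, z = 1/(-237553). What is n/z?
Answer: 15158256930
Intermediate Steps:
z = -1/237553 ≈ -4.2096e-6
n/z = -63810/(-1/237553) = -63810*(-237553) = 15158256930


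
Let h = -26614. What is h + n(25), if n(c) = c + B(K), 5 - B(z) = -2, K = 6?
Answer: -26582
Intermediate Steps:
B(z) = 7 (B(z) = 5 - 1*(-2) = 5 + 2 = 7)
n(c) = 7 + c (n(c) = c + 7 = 7 + c)
h + n(25) = -26614 + (7 + 25) = -26614 + 32 = -26582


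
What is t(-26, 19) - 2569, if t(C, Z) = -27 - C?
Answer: -2570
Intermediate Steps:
t(-26, 19) - 2569 = (-27 - 1*(-26)) - 2569 = (-27 + 26) - 2569 = -1 - 2569 = -2570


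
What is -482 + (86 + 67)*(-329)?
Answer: -50819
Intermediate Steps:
-482 + (86 + 67)*(-329) = -482 + 153*(-329) = -482 - 50337 = -50819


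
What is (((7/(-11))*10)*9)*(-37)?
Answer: 23310/11 ≈ 2119.1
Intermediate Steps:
(((7/(-11))*10)*9)*(-37) = (((7*(-1/11))*10)*9)*(-37) = (-7/11*10*9)*(-37) = -70/11*9*(-37) = -630/11*(-37) = 23310/11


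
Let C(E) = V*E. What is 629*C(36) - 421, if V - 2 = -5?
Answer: -68353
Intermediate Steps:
V = -3 (V = 2 - 5 = -3)
C(E) = -3*E
629*C(36) - 421 = 629*(-3*36) - 421 = 629*(-108) - 421 = -67932 - 421 = -68353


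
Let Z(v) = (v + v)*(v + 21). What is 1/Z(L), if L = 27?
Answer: 1/2592 ≈ 0.00038580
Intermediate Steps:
Z(v) = 2*v*(21 + v) (Z(v) = (2*v)*(21 + v) = 2*v*(21 + v))
1/Z(L) = 1/(2*27*(21 + 27)) = 1/(2*27*48) = 1/2592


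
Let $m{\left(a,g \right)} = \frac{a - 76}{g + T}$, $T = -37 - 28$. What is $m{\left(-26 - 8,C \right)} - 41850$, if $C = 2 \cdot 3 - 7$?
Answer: $- \frac{125545}{3} \approx -41848.0$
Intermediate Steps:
$T = -65$
$C = -1$ ($C = 6 - 7 = -1$)
$m{\left(a,g \right)} = \frac{-76 + a}{-65 + g}$ ($m{\left(a,g \right)} = \frac{a - 76}{g - 65} = \frac{-76 + a}{-65 + g}$)
$m{\left(-26 - 8,C \right)} - 41850 = \frac{-76 - 34}{-65 - 1} - 41850 = \frac{-76 - 34}{-66} - 41850 = \left(- \frac{1}{66}\right) \left(-110\right) - 41850 = \frac{5}{3} - 41850 = - \frac{125545}{3}$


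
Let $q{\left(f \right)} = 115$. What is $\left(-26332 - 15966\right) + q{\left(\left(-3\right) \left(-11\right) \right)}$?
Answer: $-42183$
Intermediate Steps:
$\left(-26332 - 15966\right) + q{\left(\left(-3\right) \left(-11\right) \right)} = \left(-26332 - 15966\right) + 115 = -42298 + 115 = -42183$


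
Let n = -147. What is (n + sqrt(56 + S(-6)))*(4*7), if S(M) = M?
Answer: -4116 + 140*sqrt(2) ≈ -3918.0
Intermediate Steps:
(n + sqrt(56 + S(-6)))*(4*7) = (-147 + sqrt(56 - 6))*(4*7) = (-147 + sqrt(50))*28 = (-147 + 5*sqrt(2))*28 = -4116 + 140*sqrt(2)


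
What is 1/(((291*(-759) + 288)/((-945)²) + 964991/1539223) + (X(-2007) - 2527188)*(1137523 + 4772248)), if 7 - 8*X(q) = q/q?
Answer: -87273944100/1303444901139435085004279 ≈ -6.6956e-14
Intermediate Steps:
X(q) = ¾ (X(q) = 7/8 - q/(8*q) = 7/8 - ⅛*1 = 7/8 - ⅛ = ¾)
1/(((291*(-759) + 288)/((-945)²) + 964991/1539223) + (X(-2007) - 2527188)*(1137523 + 4772248)) = 1/(((291*(-759) + 288)/((-945)²) + 964991/1539223) + (¾ - 2527188)*(1137523 + 4772248)) = 1/(((-220869 + 288)/893025 + 964991*(1/1539223)) - 10108749/4*5909771) = 1/((-220581*1/893025 + 964991/1539223) - 59740391686479/4) = 1/((-24509/99225 + 964991/1539223) - 59740391686479/4) = 1/(8289487924/21818486025 - 59740391686479/4) = 1/(-1303444901139435085004279/87273944100) = -87273944100/1303444901139435085004279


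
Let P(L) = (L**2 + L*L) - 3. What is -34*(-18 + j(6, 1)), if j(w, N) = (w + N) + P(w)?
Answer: -1972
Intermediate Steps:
P(L) = -3 + 2*L**2 (P(L) = (L**2 + L**2) - 3 = 2*L**2 - 3 = -3 + 2*L**2)
j(w, N) = -3 + N + w + 2*w**2 (j(w, N) = (w + N) + (-3 + 2*w**2) = (N + w) + (-3 + 2*w**2) = -3 + N + w + 2*w**2)
-34*(-18 + j(6, 1)) = -34*(-18 + (-3 + 1 + 6 + 2*6**2)) = -34*(-18 + (-3 + 1 + 6 + 2*36)) = -34*(-18 + (-3 + 1 + 6 + 72)) = -34*(-18 + 76) = -34*58 = -1972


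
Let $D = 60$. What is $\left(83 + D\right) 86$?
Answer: $12298$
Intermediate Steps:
$\left(83 + D\right) 86 = \left(83 + 60\right) 86 = 143 \cdot 86 = 12298$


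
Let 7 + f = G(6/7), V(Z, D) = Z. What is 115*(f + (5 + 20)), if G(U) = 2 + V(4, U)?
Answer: 2760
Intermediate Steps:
G(U) = 6 (G(U) = 2 + 4 = 6)
f = -1 (f = -7 + 6 = -1)
115*(f + (5 + 20)) = 115*(-1 + (5 + 20)) = 115*(-1 + 25) = 115*24 = 2760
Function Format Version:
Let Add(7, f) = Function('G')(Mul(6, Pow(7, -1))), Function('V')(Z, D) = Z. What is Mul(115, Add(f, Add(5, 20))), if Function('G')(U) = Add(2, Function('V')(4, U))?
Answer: 2760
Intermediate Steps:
Function('G')(U) = 6 (Function('G')(U) = Add(2, 4) = 6)
f = -1 (f = Add(-7, 6) = -1)
Mul(115, Add(f, Add(5, 20))) = Mul(115, Add(-1, Add(5, 20))) = Mul(115, Add(-1, 25)) = Mul(115, 24) = 2760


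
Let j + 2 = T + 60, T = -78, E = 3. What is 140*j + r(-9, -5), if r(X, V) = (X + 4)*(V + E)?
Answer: -2790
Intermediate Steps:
r(X, V) = (3 + V)*(4 + X) (r(X, V) = (X + 4)*(V + 3) = (4 + X)*(3 + V) = (3 + V)*(4 + X))
j = -20 (j = -2 + (-78 + 60) = -2 - 18 = -20)
140*j + r(-9, -5) = 140*(-20) + (12 + 3*(-9) + 4*(-5) - 5*(-9)) = -2800 + (12 - 27 - 20 + 45) = -2800 + 10 = -2790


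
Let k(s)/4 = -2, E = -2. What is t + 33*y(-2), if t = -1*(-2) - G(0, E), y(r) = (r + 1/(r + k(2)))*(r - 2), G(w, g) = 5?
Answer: 1371/5 ≈ 274.20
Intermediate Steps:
k(s) = -8 (k(s) = 4*(-2) = -8)
y(r) = (-2 + r)*(r + 1/(-8 + r)) (y(r) = (r + 1/(r - 8))*(r - 2) = (r + 1/(-8 + r))*(-2 + r) = (-2 + r)*(r + 1/(-8 + r)))
t = -3 (t = -1*(-2) - 1*5 = 2 - 5 = -3)
t + 33*y(-2) = -3 + 33*((-2 + (-2)³ - 10*(-2)² + 17*(-2))/(-8 - 2)) = -3 + 33*((-2 - 8 - 10*4 - 34)/(-10)) = -3 + 33*(-(-2 - 8 - 40 - 34)/10) = -3 + 33*(-⅒*(-84)) = -3 + 33*(42/5) = -3 + 1386/5 = 1371/5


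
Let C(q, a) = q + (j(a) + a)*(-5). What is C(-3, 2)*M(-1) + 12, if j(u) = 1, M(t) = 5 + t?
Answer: -60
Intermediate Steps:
C(q, a) = -5 + q - 5*a (C(q, a) = q + (1 + a)*(-5) = q + (-5 - 5*a) = -5 + q - 5*a)
C(-3, 2)*M(-1) + 12 = (-5 - 3 - 5*2)*(5 - 1) + 12 = (-5 - 3 - 10)*4 + 12 = -18*4 + 12 = -72 + 12 = -60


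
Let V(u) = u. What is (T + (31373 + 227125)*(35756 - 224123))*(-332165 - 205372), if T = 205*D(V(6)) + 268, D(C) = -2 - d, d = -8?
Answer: 26174015678726916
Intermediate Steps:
D(C) = 6 (D(C) = -2 - 1*(-8) = -2 + 8 = 6)
T = 1498 (T = 205*6 + 268 = 1230 + 268 = 1498)
(T + (31373 + 227125)*(35756 - 224123))*(-332165 - 205372) = (1498 + (31373 + 227125)*(35756 - 224123))*(-332165 - 205372) = (1498 + 258498*(-188367))*(-537537) = (1498 - 48692492766)*(-537537) = -48692491268*(-537537) = 26174015678726916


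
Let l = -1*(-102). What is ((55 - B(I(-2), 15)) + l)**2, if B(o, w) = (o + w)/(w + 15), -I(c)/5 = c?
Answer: 877969/36 ≈ 24388.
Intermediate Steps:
I(c) = -5*c
l = 102
B(o, w) = (o + w)/(15 + w)
((55 - B(I(-2), 15)) + l)**2 = ((55 - (-5*(-2) + 15)/(15 + 15)) + 102)**2 = ((55 - (10 + 15)/30) + 102)**2 = ((55 - 25/30) + 102)**2 = ((55 - 1*5/6) + 102)**2 = ((55 - 5/6) + 102)**2 = (325/6 + 102)**2 = (937/6)**2 = 877969/36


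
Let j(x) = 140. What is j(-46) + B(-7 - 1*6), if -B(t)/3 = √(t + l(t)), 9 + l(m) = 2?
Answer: 140 - 6*I*√5 ≈ 140.0 - 13.416*I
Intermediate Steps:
l(m) = -7 (l(m) = -9 + 2 = -7)
B(t) = -3*√(-7 + t) (B(t) = -3*√(t - 7) = -3*√(-7 + t))
j(-46) + B(-7 - 1*6) = 140 - 3*√(-7 + (-7 - 1*6)) = 140 - 3*√(-7 + (-7 - 6)) = 140 - 3*√(-7 - 13) = 140 - 6*I*√5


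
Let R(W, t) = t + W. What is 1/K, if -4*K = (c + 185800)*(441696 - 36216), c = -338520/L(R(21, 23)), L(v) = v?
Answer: -11/198601062900 ≈ -5.5387e-11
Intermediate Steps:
R(W, t) = W + t
c = -84630/11 (c = -338520/(21 + 23) = -338520/44 = -338520*1/44 = -84630/11 ≈ -7693.6)
K = -198601062900/11 (K = -(-84630/11 + 185800)*(441696 - 36216)/4 = -979585*405480/22 = -1/4*794404251600/11 = -198601062900/11 ≈ -1.8055e+10)
1/K = 1/(-198601062900/11) = -11/198601062900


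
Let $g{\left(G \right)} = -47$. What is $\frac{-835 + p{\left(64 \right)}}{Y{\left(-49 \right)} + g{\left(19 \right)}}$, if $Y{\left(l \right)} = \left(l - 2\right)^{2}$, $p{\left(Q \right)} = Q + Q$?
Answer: $- \frac{707}{2554} \approx -0.27682$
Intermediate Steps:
$p{\left(Q \right)} = 2 Q$
$Y{\left(l \right)} = \left(-2 + l\right)^{2}$
$\frac{-835 + p{\left(64 \right)}}{Y{\left(-49 \right)} + g{\left(19 \right)}} = \frac{-835 + 2 \cdot 64}{\left(-2 - 49\right)^{2} - 47} = \frac{-835 + 128}{\left(-51\right)^{2} - 47} = - \frac{707}{2601 - 47} = - \frac{707}{2554}$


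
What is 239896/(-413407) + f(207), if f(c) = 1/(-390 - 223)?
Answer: -147469655/253418491 ≈ -0.58192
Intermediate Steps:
f(c) = -1/613 (f(c) = 1/(-613) = -1/613)
239896/(-413407) + f(207) = 239896/(-413407) - 1/613 = 239896*(-1/413407) - 1/613 = -239896/413407 - 1/613 = -147469655/253418491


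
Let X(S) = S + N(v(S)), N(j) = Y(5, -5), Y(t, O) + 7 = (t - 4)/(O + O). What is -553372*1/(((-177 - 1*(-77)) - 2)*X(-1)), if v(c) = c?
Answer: -2766860/4131 ≈ -669.78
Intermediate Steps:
Y(t, O) = -7 + (-4 + t)/(2*O) (Y(t, O) = -7 + (t - 4)/(O + O) = -7 + (-4 + t)/((2*O)) = -7 + (-4 + t)*(1/(2*O)) = -7 + (-4 + t)/(2*O))
N(j) = -71/10 (N(j) = (½)*(-4 + 5 - 14*(-5))/(-5) = (½)*(-⅕)*(-4 + 5 + 70) = (½)*(-⅕)*71 = -71/10)
X(S) = -71/10 + S (X(S) = S - 71/10 = -71/10 + S)
-553372*1/(((-177 - 1*(-77)) - 2)*X(-1)) = -553372*1/((-71/10 - 1)*((-177 - 1*(-77)) - 2)) = -553372*(-10/(81*((-177 + 77) - 2))) = -553372*(-10/(81*(-100 - 2))) = -553372/((-102*(-81/10))) = -553372/4131/5 = -553372*5/4131 = -2766860/4131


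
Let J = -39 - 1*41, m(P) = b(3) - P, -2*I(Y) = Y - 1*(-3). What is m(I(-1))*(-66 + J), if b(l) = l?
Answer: -584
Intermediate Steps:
I(Y) = -3/2 - Y/2 (I(Y) = -(Y - 1*(-3))/2 = -(Y + 3)/2 = -(3 + Y)/2 = -3/2 - Y/2)
m(P) = 3 - P
J = -80 (J = -39 - 41 = -80)
m(I(-1))*(-66 + J) = (3 - (-3/2 - 1/2*(-1)))*(-66 - 80) = (3 - (-3/2 + 1/2))*(-146) = (3 - 1*(-1))*(-146) = (3 + 1)*(-146) = 4*(-146) = -584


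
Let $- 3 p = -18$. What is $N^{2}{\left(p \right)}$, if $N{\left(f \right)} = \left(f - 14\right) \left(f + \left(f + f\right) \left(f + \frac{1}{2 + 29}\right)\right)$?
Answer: $\frac{377913600}{961} \approx 3.9325 \cdot 10^{5}$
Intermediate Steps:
$p = 6$ ($p = \left(- \frac{1}{3}\right) \left(-18\right) = 6$)
$N{\left(f \right)} = \left(-14 + f\right) \left(f + 2 f \left(\frac{1}{31} + f\right)\right)$ ($N{\left(f \right)} = \left(-14 + f\right) \left(f + 2 f \left(f + \frac{1}{31}\right)\right) = \left(-14 + f\right) \left(f + 2 f \left(\frac{1}{31} + f\right)\right)$)
$N^{2}{\left(p \right)} = \left(\frac{1}{31} \cdot 6 \left(-462 - 5010 + 62 \cdot 6^{2}\right)\right)^{2} = \left(\frac{1}{31} \cdot 6 \left(-462 - 5010 + 62 \cdot 36\right)\right)^{2} = \left(\frac{1}{31} \cdot 6 \left(-462 - 5010 + 2232\right)\right)^{2} = \left(\frac{1}{31} \cdot 6 \left(-3240\right)\right)^{2} = \left(- \frac{19440}{31}\right)^{2} = \frac{377913600}{961}$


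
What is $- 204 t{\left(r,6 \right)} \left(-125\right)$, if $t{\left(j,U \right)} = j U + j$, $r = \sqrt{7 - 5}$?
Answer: $178500 \sqrt{2} \approx 2.5244 \cdot 10^{5}$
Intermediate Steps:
$r = \sqrt{2} \approx 1.4142$
$t{\left(j,U \right)} = j + U j$ ($t{\left(j,U \right)} = U j + j = j + U j$)
$- 204 t{\left(r,6 \right)} \left(-125\right) = - 204 \sqrt{2} \left(1 + 6\right) \left(-125\right) = - 204 \sqrt{2} \cdot 7 \left(-125\right) = - 204 \cdot 7 \sqrt{2} \left(-125\right) = - 1428 \sqrt{2} \left(-125\right) = 178500 \sqrt{2}$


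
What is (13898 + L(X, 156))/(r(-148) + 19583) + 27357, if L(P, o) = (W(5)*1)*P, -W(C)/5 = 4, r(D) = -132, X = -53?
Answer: 532135965/19451 ≈ 27358.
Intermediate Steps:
W(C) = -20 (W(C) = -5*4 = -20)
L(P, o) = -20*P (L(P, o) = (-20*1)*P = -20*P)
(13898 + L(X, 156))/(r(-148) + 19583) + 27357 = (13898 - 20*(-53))/(-132 + 19583) + 27357 = (13898 + 1060)/19451 + 27357 = 14958*(1/19451) + 27357 = 14958/19451 + 27357 = 532135965/19451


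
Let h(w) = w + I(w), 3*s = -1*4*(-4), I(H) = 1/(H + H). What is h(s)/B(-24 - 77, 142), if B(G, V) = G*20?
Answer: -521/193920 ≈ -0.0026867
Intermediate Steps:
B(G, V) = 20*G
I(H) = 1/(2*H)
s = 16/3 (s = (-1*4*(-4))/3 = (-4*(-4))/3 = (⅓)*16 = 16/3 ≈ 5.3333)
h(w) = w + 1/(2*w)
h(s)/B(-24 - 77, 142) = (16/3 + 1/(2*(16/3)))/((20*(-24 - 77))) = (16/3 + (½)*(3/16))/((20*(-101))) = (16/3 + 3/32)/(-2020) = (521/96)*(-1/2020) = -521/193920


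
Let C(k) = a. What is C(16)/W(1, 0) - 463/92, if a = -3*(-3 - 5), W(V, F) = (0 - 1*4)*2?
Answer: -739/92 ≈ -8.0326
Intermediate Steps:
W(V, F) = -8 (W(V, F) = (0 - 4)*2 = -4*2 = -8)
a = 24 (a = -3*(-8) = 24)
C(k) = 24
C(16)/W(1, 0) - 463/92 = 24/(-8) - 463/92 = 24*(-⅛) - 463*1/92 = -3 - 463/92 = -739/92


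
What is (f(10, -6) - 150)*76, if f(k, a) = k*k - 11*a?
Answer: 1216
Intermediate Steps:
f(k, a) = k² - 11*a
(f(10, -6) - 150)*76 = ((10² - 11*(-6)) - 150)*76 = ((100 + 66) - 150)*76 = (166 - 150)*76 = 16*76 = 1216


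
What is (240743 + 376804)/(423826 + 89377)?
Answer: 617547/513203 ≈ 1.2033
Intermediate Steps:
(240743 + 376804)/(423826 + 89377) = 617547/513203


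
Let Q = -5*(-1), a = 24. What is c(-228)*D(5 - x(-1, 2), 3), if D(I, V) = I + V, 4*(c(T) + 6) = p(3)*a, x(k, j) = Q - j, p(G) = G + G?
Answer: 150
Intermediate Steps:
p(G) = 2*G
Q = 5
x(k, j) = 5 - j
c(T) = 30 (c(T) = -6 + ((2*3)*24)/4 = -6 + (6*24)/4 = -6 + (1/4)*144 = -6 + 36 = 30)
c(-228)*D(5 - x(-1, 2), 3) = 30*((5 - (5 - 1*2)) + 3) = 30*((5 - (5 - 2)) + 3) = 30*((5 - 1*3) + 3) = 30*((5 - 3) + 3) = 30*(2 + 3) = 30*5 = 150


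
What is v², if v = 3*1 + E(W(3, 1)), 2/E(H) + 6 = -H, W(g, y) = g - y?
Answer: 121/16 ≈ 7.5625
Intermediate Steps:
E(H) = 2/(-6 - H)
v = 11/4 (v = 3*1 - 2/(6 + (3 - 1*1)) = 3 - 2/(6 + (3 - 1)) = 3 - 2/(6 + 2) = 3 - 2/8 = 3 - 2*⅛ = 3 - ¼ = 11/4 ≈ 2.7500)
v² = (11/4)² = 121/16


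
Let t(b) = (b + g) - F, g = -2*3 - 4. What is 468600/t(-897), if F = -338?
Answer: -468600/569 ≈ -823.55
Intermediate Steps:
g = -10 (g = -6 - 4 = -10)
t(b) = 328 + b (t(b) = (b - 10) - 1*(-338) = (-10 + b) + 338 = 328 + b)
468600/t(-897) = 468600/(328 - 897) = 468600/(-569) = 468600*(-1/569) = -468600/569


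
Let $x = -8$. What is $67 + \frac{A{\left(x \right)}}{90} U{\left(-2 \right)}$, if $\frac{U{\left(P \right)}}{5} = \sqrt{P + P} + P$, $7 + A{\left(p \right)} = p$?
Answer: $\frac{206}{3} - \frac{5 i}{3} \approx 68.667 - 1.6667 i$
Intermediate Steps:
$A{\left(p \right)} = -7 + p$
$U{\left(P \right)} = 5 P + 5 \sqrt{2} \sqrt{P}$ ($U{\left(P \right)} = 5 \left(\sqrt{P + P} + P\right) = 5 \left(\sqrt{2 P} + P\right) = 5 \left(\sqrt{2} \sqrt{P} + P\right) = 5 \left(P + \sqrt{2} \sqrt{P}\right) = 5 P + 5 \sqrt{2} \sqrt{P}$)
$67 + \frac{A{\left(x \right)}}{90} U{\left(-2 \right)} = 67 + \frac{-7 - 8}{90} \left(5 \left(-2\right) + 5 \sqrt{2} \sqrt{-2}\right) = 67 + \left(-15\right) \frac{1}{90} \left(-10 + 5 \sqrt{2} i \sqrt{2}\right) = 67 - \frac{-10 + 10 i}{6} = 67 + \left(\frac{5}{3} - \frac{5 i}{3}\right) = \frac{206}{3} - \frac{5 i}{3}$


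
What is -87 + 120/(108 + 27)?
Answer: -775/9 ≈ -86.111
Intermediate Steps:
-87 + 120/(108 + 27) = -87 + 120/135 = -87 + 120*(1/135) = -87 + 8/9 = -775/9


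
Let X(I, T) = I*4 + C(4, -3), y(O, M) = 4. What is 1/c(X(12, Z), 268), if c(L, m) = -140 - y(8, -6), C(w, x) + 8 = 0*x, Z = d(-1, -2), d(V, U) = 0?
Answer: -1/144 ≈ -0.0069444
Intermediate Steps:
Z = 0
C(w, x) = -8 (C(w, x) = -8 + 0*x = -8 + 0 = -8)
X(I, T) = -8 + 4*I (X(I, T) = I*4 - 8 = 4*I - 8 = -8 + 4*I)
c(L, m) = -144 (c(L, m) = -140 - 1*4 = -140 - 4 = -144)
1/c(X(12, Z), 268) = 1/(-144) = -1/144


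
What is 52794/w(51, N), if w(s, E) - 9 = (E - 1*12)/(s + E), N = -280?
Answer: 12089826/2353 ≈ 5138.0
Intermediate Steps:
w(s, E) = 9 + (-12 + E)/(E + s) (w(s, E) = 9 + (E - 1*12)/(s + E) = 9 + (E - 12)/(E + s) = 9 + (-12 + E)/(E + s))
52794/w(51, N) = 52794/(((-12 + 9*51 + 10*(-280))/(-280 + 51))) = 52794/(((-12 + 459 - 2800)/(-229))) = 52794/((-1/229*(-2353))) = 52794/(2353/229) = 52794*(229/2353) = 12089826/2353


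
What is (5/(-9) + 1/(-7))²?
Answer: 1936/3969 ≈ 0.48778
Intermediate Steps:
(5/(-9) + 1/(-7))² = (5*(-⅑) + 1*(-⅐))² = (-5/9 - ⅐)² = (-44/63)² = 1936/3969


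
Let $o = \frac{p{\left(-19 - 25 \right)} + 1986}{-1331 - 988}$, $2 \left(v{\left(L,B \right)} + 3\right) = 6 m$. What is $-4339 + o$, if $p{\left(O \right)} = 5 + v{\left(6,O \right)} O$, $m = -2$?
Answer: $- \frac{10064528}{2319} \approx -4340.0$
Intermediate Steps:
$v{\left(L,B \right)} = -9$ ($v{\left(L,B \right)} = -3 + \frac{6 \left(-2\right)}{2} = -3 + \frac{1}{2} \left(-12\right) = -3 - 6 = -9$)
$p{\left(O \right)} = 5 - 9 O$
$o = - \frac{2387}{2319}$ ($o = \frac{\left(5 - 9 \left(-19 - 25\right)\right) + 1986}{-1331 - 988} = \frac{\left(5 - 9 \left(-19 - 25\right)\right) + 1986}{-2319} = \left(\left(5 - -396\right) + 1986\right) \left(- \frac{1}{2319}\right) = \left(\left(5 + 396\right) + 1986\right) \left(- \frac{1}{2319}\right) = \left(401 + 1986\right) \left(- \frac{1}{2319}\right) = 2387 \left(- \frac{1}{2319}\right) = - \frac{2387}{2319} \approx -1.0293$)
$-4339 + o = -4339 - \frac{2387}{2319} = - \frac{10064528}{2319}$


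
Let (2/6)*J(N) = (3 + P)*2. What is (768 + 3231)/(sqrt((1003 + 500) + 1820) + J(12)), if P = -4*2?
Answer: 119970/2423 + 3999*sqrt(3323)/2423 ≈ 144.65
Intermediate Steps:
P = -8
J(N) = -30 (J(N) = 3*((3 - 8)*2) = 3*(-5*2) = 3*(-10) = -30)
(768 + 3231)/(sqrt((1003 + 500) + 1820) + J(12)) = (768 + 3231)/(sqrt((1003 + 500) + 1820) - 30) = 3999/(sqrt(1503 + 1820) - 30) = 3999/(sqrt(3323) - 30) = 3999/(-30 + sqrt(3323))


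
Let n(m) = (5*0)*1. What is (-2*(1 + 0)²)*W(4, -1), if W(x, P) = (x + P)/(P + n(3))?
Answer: 6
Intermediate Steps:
n(m) = 0 (n(m) = 0*1 = 0)
W(x, P) = (P + x)/P (W(x, P) = (x + P)/(P + 0) = (P + x)/P)
(-2*(1 + 0)²)*W(4, -1) = (-2*(1 + 0)²)*((-1 + 4)/(-1)) = (-2*1²)*(-1*3) = -2*1*(-3) = -2*(-3) = 6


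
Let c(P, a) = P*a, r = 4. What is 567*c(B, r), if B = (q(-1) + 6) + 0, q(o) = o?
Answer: 11340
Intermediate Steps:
B = 5 (B = (-1 + 6) + 0 = 5 + 0 = 5)
567*c(B, r) = 567*(5*4) = 567*20 = 11340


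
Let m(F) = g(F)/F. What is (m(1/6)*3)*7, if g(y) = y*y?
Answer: 7/2 ≈ 3.5000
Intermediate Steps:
g(y) = y²
m(F) = F (m(F) = F²/F = F)
(m(1/6)*3)*7 = (3/6)*7 = ((⅙)*3)*7 = (½)*7 = 7/2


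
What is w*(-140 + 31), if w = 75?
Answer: -8175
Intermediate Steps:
w*(-140 + 31) = 75*(-140 + 31) = 75*(-109) = -8175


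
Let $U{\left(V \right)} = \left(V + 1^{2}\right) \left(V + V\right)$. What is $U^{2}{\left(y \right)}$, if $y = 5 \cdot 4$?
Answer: $705600$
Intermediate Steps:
$y = 20$
$U{\left(V \right)} = 2 V \left(1 + V\right)$ ($U{\left(V \right)} = \left(V + 1\right) 2 V = \left(1 + V\right) 2 V = 2 V \left(1 + V\right)$)
$U^{2}{\left(y \right)} = \left(2 \cdot 20 \left(1 + 20\right)\right)^{2} = \left(2 \cdot 20 \cdot 21\right)^{2} = 840^{2} = 705600$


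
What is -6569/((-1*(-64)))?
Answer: -6569/64 ≈ -102.64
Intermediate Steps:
-6569/((-1*(-64))) = -6569/64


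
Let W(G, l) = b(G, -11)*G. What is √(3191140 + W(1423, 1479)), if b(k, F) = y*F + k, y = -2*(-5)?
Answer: 3*√562171 ≈ 2249.3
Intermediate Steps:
y = 10
b(k, F) = k + 10*F (b(k, F) = 10*F + k = k + 10*F)
W(G, l) = G*(-110 + G) (W(G, l) = (G + 10*(-11))*G = (G - 110)*G = (-110 + G)*G = G*(-110 + G))
√(3191140 + W(1423, 1479)) = √(3191140 + 1423*(-110 + 1423)) = √(3191140 + 1423*1313) = √(3191140 + 1868399) = √5059539 = 3*√562171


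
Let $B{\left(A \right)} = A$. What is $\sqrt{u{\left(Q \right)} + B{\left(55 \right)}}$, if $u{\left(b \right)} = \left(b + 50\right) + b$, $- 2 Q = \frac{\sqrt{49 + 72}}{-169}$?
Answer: $\frac{2 \sqrt{4439}}{13} \approx 10.25$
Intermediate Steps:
$Q = \frac{11}{338}$ ($Q = - \frac{\sqrt{49 + 72} \frac{1}{-169}}{2} = - \frac{\sqrt{121} \left(- \frac{1}{169}\right)}{2} = - \frac{11 \left(- \frac{1}{169}\right)}{2} = \left(- \frac{1}{2}\right) \left(- \frac{11}{169}\right) = \frac{11}{338} \approx 0.032544$)
$u{\left(b \right)} = 50 + 2 b$ ($u{\left(b \right)} = \left(50 + b\right) + b = 50 + 2 b$)
$\sqrt{u{\left(Q \right)} + B{\left(55 \right)}} = \sqrt{\left(50 + 2 \cdot \frac{11}{338}\right) + 55} = \sqrt{\left(50 + \frac{11}{169}\right) + 55} = \sqrt{\frac{8461}{169} + 55} = \sqrt{\frac{17756}{169}} = \frac{2 \sqrt{4439}}{13}$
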